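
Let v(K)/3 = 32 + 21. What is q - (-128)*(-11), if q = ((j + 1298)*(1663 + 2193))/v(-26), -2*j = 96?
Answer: 4596128/159 ≈ 28906.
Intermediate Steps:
j = -48 (j = -1/2*96 = -48)
v(K) = 159 (v(K) = 3*(32 + 21) = 3*53 = 159)
q = 4820000/159 (q = ((-48 + 1298)*(1663 + 2193))/159 = (1250*3856)*(1/159) = 4820000*(1/159) = 4820000/159 ≈ 30314.)
q - (-128)*(-11) = 4820000/159 - (-128)*(-11) = 4820000/159 - 1*1408 = 4820000/159 - 1408 = 4596128/159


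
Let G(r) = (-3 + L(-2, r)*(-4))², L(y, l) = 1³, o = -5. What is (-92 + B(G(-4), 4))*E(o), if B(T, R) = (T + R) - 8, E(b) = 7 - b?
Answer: -564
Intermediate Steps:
L(y, l) = 1
G(r) = 49 (G(r) = (-3 + 1*(-4))² = (-3 - 4)² = (-7)² = 49)
B(T, R) = -8 + R + T (B(T, R) = (R + T) - 8 = -8 + R + T)
(-92 + B(G(-4), 4))*E(o) = (-92 + (-8 + 4 + 49))*(7 - 1*(-5)) = (-92 + 45)*(7 + 5) = -47*12 = -564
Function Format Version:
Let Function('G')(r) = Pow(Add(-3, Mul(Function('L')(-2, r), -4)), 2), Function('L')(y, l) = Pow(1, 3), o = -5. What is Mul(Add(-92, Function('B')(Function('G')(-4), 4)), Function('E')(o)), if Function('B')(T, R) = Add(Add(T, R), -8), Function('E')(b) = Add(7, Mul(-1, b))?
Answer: -564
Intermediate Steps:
Function('L')(y, l) = 1
Function('G')(r) = 49 (Function('G')(r) = Pow(Add(-3, Mul(1, -4)), 2) = Pow(Add(-3, -4), 2) = Pow(-7, 2) = 49)
Function('B')(T, R) = Add(-8, R, T) (Function('B')(T, R) = Add(Add(R, T), -8) = Add(-8, R, T))
Mul(Add(-92, Function('B')(Function('G')(-4), 4)), Function('E')(o)) = Mul(Add(-92, Add(-8, 4, 49)), Add(7, Mul(-1, -5))) = Mul(Add(-92, 45), Add(7, 5)) = Mul(-47, 12) = -564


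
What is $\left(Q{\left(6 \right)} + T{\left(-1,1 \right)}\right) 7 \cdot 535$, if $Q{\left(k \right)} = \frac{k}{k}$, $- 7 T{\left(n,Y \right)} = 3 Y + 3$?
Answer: $535$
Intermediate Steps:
$T{\left(n,Y \right)} = - \frac{3}{7} - \frac{3 Y}{7}$ ($T{\left(n,Y \right)} = - \frac{3 Y + 3}{7} = - \frac{3 + 3 Y}{7} = - \frac{3}{7} - \frac{3 Y}{7}$)
$Q{\left(k \right)} = 1$
$\left(Q{\left(6 \right)} + T{\left(-1,1 \right)}\right) 7 \cdot 535 = \left(1 - \frac{6}{7}\right) 7 \cdot 535 = \frac{1}{7} \cdot 7 \cdot 535 = 1 \cdot 535 = 535$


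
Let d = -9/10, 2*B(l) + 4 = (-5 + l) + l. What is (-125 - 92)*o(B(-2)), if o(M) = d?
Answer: 1953/10 ≈ 195.30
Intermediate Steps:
B(l) = -9/2 + l (B(l) = -2 + ((-5 + l) + l)/2 = -2 + (-5 + 2*l)/2 = -2 + (-5/2 + l) = -9/2 + l)
d = -9/10 (d = -9*1/10 = -9/10 ≈ -0.90000)
o(M) = -9/10
(-125 - 92)*o(B(-2)) = (-125 - 92)*(-9/10) = -217*(-9/10) = 1953/10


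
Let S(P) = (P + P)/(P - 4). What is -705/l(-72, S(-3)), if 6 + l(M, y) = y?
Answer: 1645/12 ≈ 137.08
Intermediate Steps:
S(P) = 2*P/(-4 + P) (S(P) = (2*P)/(-4 + P) = 2*P/(-4 + P))
l(M, y) = -6 + y
-705/l(-72, S(-3)) = -705/(-6 + 2*(-3)/(-4 - 3)) = -705/(-6 + 2*(-3)/(-7)) = -705/(-6 + 2*(-3)*(-⅐)) = -705/(-6 + 6/7) = -705/(-36/7) = -705*(-7/36) = 1645/12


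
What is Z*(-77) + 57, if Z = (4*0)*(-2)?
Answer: 57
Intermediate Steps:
Z = 0 (Z = 0*(-2) = 0)
Z*(-77) + 57 = 0*(-77) + 57 = 0 + 57 = 57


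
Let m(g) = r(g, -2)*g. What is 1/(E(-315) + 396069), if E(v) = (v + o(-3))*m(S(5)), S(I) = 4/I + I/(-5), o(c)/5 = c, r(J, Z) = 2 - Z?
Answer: 1/396333 ≈ 2.5231e-6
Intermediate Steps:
o(c) = 5*c
S(I) = 4/I - I/5 (S(I) = 4/I + I*(-⅕) = 4/I - I/5)
m(g) = 4*g (m(g) = (2 - 1*(-2))*g = (2 + 2)*g = 4*g)
E(v) = 12 - 4*v/5 (E(v) = (v + 5*(-3))*(4*(4/5 - ⅕*5)) = (v - 15)*(4*(4*(⅕) - 1)) = (-15 + v)*(4*(⅘ - 1)) = (-15 + v)*(4*(-⅕)) = (-15 + v)*(-⅘) = 12 - 4*v/5)
1/(E(-315) + 396069) = 1/((12 - ⅘*(-315)) + 396069) = 1/((12 + 252) + 396069) = 1/(264 + 396069) = 1/396333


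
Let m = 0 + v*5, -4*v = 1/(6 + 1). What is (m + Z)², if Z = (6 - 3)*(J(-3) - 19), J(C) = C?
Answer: 3433609/784 ≈ 4379.6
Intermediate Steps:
Z = -66 (Z = (6 - 3)*(-3 - 19) = 3*(-22) = -66)
v = -1/28 (v = -1/(4*(6 + 1)) = -¼/7 = -¼*⅐ = -1/28 ≈ -0.035714)
m = -5/28 (m = 0 - 1/28*5 = 0 - 5/28 = -5/28 ≈ -0.17857)
(m + Z)² = (-5/28 - 66)² = (-1853/28)² = 3433609/784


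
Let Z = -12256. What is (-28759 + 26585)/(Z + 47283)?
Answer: -2174/35027 ≈ -0.062066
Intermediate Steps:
(-28759 + 26585)/(Z + 47283) = (-28759 + 26585)/(-12256 + 47283) = -2174/35027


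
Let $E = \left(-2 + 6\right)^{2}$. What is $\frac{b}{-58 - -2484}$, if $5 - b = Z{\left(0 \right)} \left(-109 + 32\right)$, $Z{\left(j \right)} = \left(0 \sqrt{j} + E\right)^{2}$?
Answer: $\frac{19717}{2426} \approx 8.1274$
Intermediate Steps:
$E = 16$ ($E = 4^{2} = 16$)
$Z{\left(j \right)} = 256$ ($Z{\left(j \right)} = \left(0 \sqrt{j} + 16\right)^{2} = \left(0 + 16\right)^{2} = 16^{2} = 256$)
$b = 19717$ ($b = 5 - 256 \left(-109 + 32\right) = 5 - 256 \left(-77\right) = 5 - -19712 = 5 + 19712 = 19717$)
$\frac{b}{-58 - -2484} = \frac{19717}{-58 - -2484} = \frac{19717}{-58 + 2484} = \frac{19717}{2426}$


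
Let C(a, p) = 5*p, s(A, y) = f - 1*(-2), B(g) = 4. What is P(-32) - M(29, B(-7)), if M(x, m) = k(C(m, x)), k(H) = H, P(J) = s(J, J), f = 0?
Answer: -143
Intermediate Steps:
s(A, y) = 2 (s(A, y) = 0 - 1*(-2) = 0 + 2 = 2)
P(J) = 2
M(x, m) = 5*x
P(-32) - M(29, B(-7)) = 2 - 5*29 = 2 - 1*145 = 2 - 145 = -143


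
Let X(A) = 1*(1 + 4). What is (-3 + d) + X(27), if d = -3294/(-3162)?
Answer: 1603/527 ≈ 3.0417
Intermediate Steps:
X(A) = 5 (X(A) = 1*5 = 5)
d = 549/527 (d = -3294*(-1/3162) = 549/527 ≈ 1.0417)
(-3 + d) + X(27) = (-3 + 549/527) + 5 = -1032/527 + 5 = 1603/527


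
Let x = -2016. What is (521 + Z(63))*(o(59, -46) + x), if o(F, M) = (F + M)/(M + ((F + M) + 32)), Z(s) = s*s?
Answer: -9110210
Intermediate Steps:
Z(s) = s**2
o(F, M) = (F + M)/(32 + F + 2*M) (o(F, M) = (F + M)/(M + (32 + F + M)) = (F + M)/(32 + F + 2*M))
(521 + Z(63))*(o(59, -46) + x) = (521 + 63**2)*((59 - 46)/(32 + 59 + 2*(-46)) - 2016) = (521 + 3969)*(13/(32 + 59 - 92) - 2016) = 4490*(13/(-1) - 2016) = 4490*(-1*13 - 2016) = 4490*(-13 - 2016) = 4490*(-2029) = -9110210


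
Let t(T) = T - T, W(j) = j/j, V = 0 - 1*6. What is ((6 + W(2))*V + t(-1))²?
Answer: 1764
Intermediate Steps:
V = -6 (V = 0 - 6 = -6)
W(j) = 1
t(T) = 0
((6 + W(2))*V + t(-1))² = ((6 + 1)*(-6) + 0)² = (7*(-6) + 0)² = (-42 + 0)² = (-42)² = 1764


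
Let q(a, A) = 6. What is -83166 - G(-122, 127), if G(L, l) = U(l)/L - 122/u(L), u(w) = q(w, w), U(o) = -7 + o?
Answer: -15215477/183 ≈ -83145.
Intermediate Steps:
u(w) = 6
G(L, l) = -61/3 + (-7 + l)/L (G(L, l) = (-7 + l)/L - 122/6 = (-7 + l)/L - 122*⅙ = (-7 + l)/L - 61/3 = -61/3 + (-7 + l)/L)
-83166 - G(-122, 127) = -83166 - (-7 + 127 - 61/3*(-122))/(-122) = -83166 - (-1)*(-7 + 127 + 7442/3)/122 = -83166 - (-1)*7802/(122*3) = -83166 - 1*(-3901/183) = -83166 + 3901/183 = -15215477/183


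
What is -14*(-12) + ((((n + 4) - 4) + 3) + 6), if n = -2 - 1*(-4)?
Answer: 179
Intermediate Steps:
n = 2 (n = -2 + 4 = 2)
-14*(-12) + ((((n + 4) - 4) + 3) + 6) = -14*(-12) + ((((2 + 4) - 4) + 3) + 6) = 168 + (((6 - 4) + 3) + 6) = 168 + ((2 + 3) + 6) = 168 + (5 + 6) = 168 + 11 = 179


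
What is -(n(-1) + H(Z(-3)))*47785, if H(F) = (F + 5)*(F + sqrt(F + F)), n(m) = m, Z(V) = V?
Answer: 334495 - 95570*I*sqrt(6) ≈ 3.345e+5 - 2.341e+5*I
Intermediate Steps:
H(F) = (5 + F)*(F + sqrt(2)*sqrt(F)) (H(F) = (5 + F)*(F + sqrt(2*F)) = (5 + F)*(F + sqrt(2)*sqrt(F)))
-(n(-1) + H(Z(-3)))*47785 = -(-1 + ((-3)**2 + 5*(-3) + sqrt(2)*(-3)**(3/2) + 5*sqrt(2)*sqrt(-3)))*47785 = -(-1 + (9 - 15 + sqrt(2)*(-3*I*sqrt(3)) + 5*sqrt(2)*(I*sqrt(3))))*47785 = -(-1 + (9 - 15 - 3*I*sqrt(6) + 5*I*sqrt(6)))*47785 = -(-1 + (-6 + 2*I*sqrt(6)))*47785 = -(-7 + 2*I*sqrt(6))*47785 = (7 - 2*I*sqrt(6))*47785 = 334495 - 95570*I*sqrt(6)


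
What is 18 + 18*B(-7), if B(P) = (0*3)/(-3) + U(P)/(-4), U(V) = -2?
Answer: 27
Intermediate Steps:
B(P) = 1/2 (B(P) = (0*3)/(-3) - 2/(-4) = 0*(-1/3) - 2*(-1/4) = 0 + 1/2 = 1/2)
18 + 18*B(-7) = 18 + 18*(1/2) = 18 + 9 = 27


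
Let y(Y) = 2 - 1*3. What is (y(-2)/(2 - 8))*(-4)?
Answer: -⅔ ≈ -0.66667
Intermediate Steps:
y(Y) = -1 (y(Y) = 2 - 3 = -1)
(y(-2)/(2 - 8))*(-4) = -1/(2 - 8)*(-4) = -1/(-6)*(-4) = -1*(-⅙)*(-4) = (⅙)*(-4) = -⅔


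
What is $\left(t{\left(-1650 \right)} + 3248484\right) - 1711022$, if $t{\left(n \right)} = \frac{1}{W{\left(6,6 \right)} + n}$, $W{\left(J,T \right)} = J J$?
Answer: $\frac{2481463667}{1614} \approx 1.5375 \cdot 10^{6}$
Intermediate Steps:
$W{\left(J,T \right)} = J^{2}$
$t{\left(n \right)} = \frac{1}{36 + n}$ ($t{\left(n \right)} = \frac{1}{6^{2} + n} = \frac{1}{36 + n}$)
$\left(t{\left(-1650 \right)} + 3248484\right) - 1711022 = \left(\frac{1}{36 - 1650} + 3248484\right) - 1711022 = \left(\frac{1}{-1614} + 3248484\right) - 1711022 = \left(- \frac{1}{1614} + 3248484\right) - 1711022 = \frac{5243053175}{1614} - 1711022 = \frac{2481463667}{1614}$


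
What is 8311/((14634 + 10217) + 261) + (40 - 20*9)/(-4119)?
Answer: 37748689/103436328 ≈ 0.36495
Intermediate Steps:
8311/((14634 + 10217) + 261) + (40 - 20*9)/(-4119) = 8311/(24851 + 261) + (40 - 180)*(-1/4119) = 8311/25112 - 140*(-1/4119) = 8311*(1/25112) + 140/4119 = 8311/25112 + 140/4119 = 37748689/103436328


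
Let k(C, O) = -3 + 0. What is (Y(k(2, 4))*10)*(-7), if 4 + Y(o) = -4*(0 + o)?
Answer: -560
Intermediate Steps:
k(C, O) = -3
Y(o) = -4 - 4*o (Y(o) = -4 - 4*(0 + o) = -4 - 4*o)
(Y(k(2, 4))*10)*(-7) = ((-4 - 4*(-3))*10)*(-7) = ((-4 + 12)*10)*(-7) = (8*10)*(-7) = 80*(-7) = -560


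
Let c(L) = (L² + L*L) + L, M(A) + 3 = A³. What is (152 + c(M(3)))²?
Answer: 1763584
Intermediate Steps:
M(A) = -3 + A³
c(L) = L + 2*L² (c(L) = (L² + L²) + L = 2*L² + L = L + 2*L²)
(152 + c(M(3)))² = (152 + (-3 + 3³)*(1 + 2*(-3 + 3³)))² = (152 + (-3 + 27)*(1 + 2*(-3 + 27)))² = (152 + 24*(1 + 2*24))² = (152 + 24*(1 + 48))² = (152 + 24*49)² = (152 + 1176)² = 1328² = 1763584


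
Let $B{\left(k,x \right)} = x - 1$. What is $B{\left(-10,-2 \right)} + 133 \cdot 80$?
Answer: $10637$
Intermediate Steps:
$B{\left(k,x \right)} = -1 + x$
$B{\left(-10,-2 \right)} + 133 \cdot 80 = \left(-1 - 2\right) + 133 \cdot 80 = -3 + 10640 = 10637$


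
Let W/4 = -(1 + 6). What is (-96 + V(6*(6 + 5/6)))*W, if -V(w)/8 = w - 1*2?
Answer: 11424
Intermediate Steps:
V(w) = 16 - 8*w (V(w) = -8*(w - 1*2) = -8*(w - 2) = -8*(-2 + w) = 16 - 8*w)
W = -28 (W = 4*(-(1 + 6)) = 4*(-1*7) = 4*(-7) = -28)
(-96 + V(6*(6 + 5/6)))*W = (-96 + (16 - 48*(6 + 5/6)))*(-28) = (-96 + (16 - 48*(6 + 5*(⅙))))*(-28) = (-96 + (16 - 48*(6 + ⅚)))*(-28) = (-96 + (16 - 48*41/6))*(-28) = (-96 + (16 - 8*41))*(-28) = (-96 + (16 - 328))*(-28) = (-96 - 312)*(-28) = -408*(-28) = 11424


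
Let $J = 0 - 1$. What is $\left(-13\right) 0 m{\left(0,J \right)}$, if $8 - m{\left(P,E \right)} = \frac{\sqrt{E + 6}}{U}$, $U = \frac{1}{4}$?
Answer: $0$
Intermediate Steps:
$J = -1$
$U = \frac{1}{4} \approx 0.25$
$m{\left(P,E \right)} = 8 - 4 \sqrt{6 + E}$ ($m{\left(P,E \right)} = 8 - \sqrt{E + 6} \frac{1}{\frac{1}{4}} = 8 - \sqrt{6 + E} 4 = 8 - 4 \sqrt{6 + E}$)
$\left(-13\right) 0 m{\left(0,J \right)} = \left(-13\right) 0 \left(8 - 4 \sqrt{6 - 1}\right) = 0 \left(8 - 4 \sqrt{5}\right) = 0$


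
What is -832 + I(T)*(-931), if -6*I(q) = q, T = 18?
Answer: 1961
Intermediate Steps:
I(q) = -q/6
-832 + I(T)*(-931) = -832 - ⅙*18*(-931) = -832 - 3*(-931) = -832 + 2793 = 1961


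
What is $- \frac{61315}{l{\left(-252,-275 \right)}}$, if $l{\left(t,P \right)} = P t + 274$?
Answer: $- \frac{61315}{69574} \approx -0.88129$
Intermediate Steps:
$l{\left(t,P \right)} = 274 + P t$
$- \frac{61315}{l{\left(-252,-275 \right)}} = - \frac{61315}{274 - -69300} = - \frac{61315}{274 + 69300} = - \frac{61315}{69574}$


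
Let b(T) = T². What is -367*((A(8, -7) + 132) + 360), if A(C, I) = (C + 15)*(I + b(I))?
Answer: -535086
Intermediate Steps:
A(C, I) = (15 + C)*(I + I²) (A(C, I) = (C + 15)*(I + I²) = (15 + C)*(I + I²))
-367*((A(8, -7) + 132) + 360) = -367*((-7*(15 + 8 + 15*(-7) + 8*(-7)) + 132) + 360) = -367*((-7*(15 + 8 - 105 - 56) + 132) + 360) = -367*((-7*(-138) + 132) + 360) = -367*((966 + 132) + 360) = -367*(1098 + 360) = -367*1458 = -535086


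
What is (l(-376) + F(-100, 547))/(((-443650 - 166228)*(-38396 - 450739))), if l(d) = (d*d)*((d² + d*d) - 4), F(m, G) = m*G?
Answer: 6662287758/49718779255 ≈ 0.13400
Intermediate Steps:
F(m, G) = G*m
l(d) = d²*(-4 + 2*d²) (l(d) = d²*((d² + d²) - 4) = d²*(2*d² - 4) = d²*(-4 + 2*d²))
(l(-376) + F(-100, 547))/(((-443650 - 166228)*(-38396 - 450739))) = (2*(-376)²*(-2 + (-376)²) + 547*(-100))/(((-443650 - 166228)*(-38396 - 450739))) = (2*141376*(-2 + 141376) - 54700)/((-609878*(-489135))) = (2*141376*141374 - 54700)/298312675530 = (39973781248 - 54700)*(1/298312675530) = 39973726548*(1/298312675530) = 6662287758/49718779255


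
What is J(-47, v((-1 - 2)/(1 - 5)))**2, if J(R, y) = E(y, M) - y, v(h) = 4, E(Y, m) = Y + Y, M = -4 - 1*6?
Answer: 16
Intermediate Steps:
M = -10 (M = -4 - 6 = -10)
E(Y, m) = 2*Y
J(R, y) = y (J(R, y) = 2*y - y = y)
J(-47, v((-1 - 2)/(1 - 5)))**2 = 4**2 = 16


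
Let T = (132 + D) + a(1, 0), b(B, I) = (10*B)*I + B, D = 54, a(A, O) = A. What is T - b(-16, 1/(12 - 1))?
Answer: 2393/11 ≈ 217.55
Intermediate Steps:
b(B, I) = B + 10*B*I (b(B, I) = 10*B*I + B = B + 10*B*I)
T = 187 (T = (132 + 54) + 1 = 186 + 1 = 187)
T - b(-16, 1/(12 - 1)) = 187 - (-16)*(1 + 10/(12 - 1)) = 187 - (-16)*(1 + 10/11) = 187 - (-16)*21/11 = 187 - 1*(-336/11) = 187 + 336/11 = 2393/11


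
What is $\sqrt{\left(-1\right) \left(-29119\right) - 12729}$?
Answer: $\sqrt{16390} \approx 128.02$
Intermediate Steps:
$\sqrt{\left(-1\right) \left(-29119\right) - 12729} = \sqrt{29119 - 12729} = \sqrt{16390}$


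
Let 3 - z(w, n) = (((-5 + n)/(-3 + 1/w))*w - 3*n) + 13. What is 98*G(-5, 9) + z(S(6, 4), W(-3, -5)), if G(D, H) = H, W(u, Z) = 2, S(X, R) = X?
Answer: 14818/17 ≈ 871.65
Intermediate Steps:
z(w, n) = -10 + 3*n - w*(-5 + n)/(-3 + 1/w) (z(w, n) = 3 - ((((-5 + n)/(-3 + 1/w))*w - 3*n) + 13) = 3 - ((w*(-5 + n)/(-3 + 1/w) - 3*n) + 13) = 3 - ((-3*n + w*(-5 + n)/(-3 + 1/w)) + 13) = 3 - (13 - 3*n + w*(-5 + n)/(-3 + 1/w)) = 3 + (-13 + 3*n - w*(-5 + n)/(-3 + 1/w)) = -10 + 3*n - w*(-5 + n)/(-3 + 1/w))
98*G(-5, 9) + z(S(6, 4), W(-3, -5)) = 98*9 + (10 - 30*6 - 5*6² - 3*2 + 2*6² + 9*2*6)/(-1 + 3*6) = 882 + (10 - 180 - 5*36 - 6 + 2*36 + 108)/(-1 + 18) = 882 + (10 - 180 - 180 - 6 + 72 + 108)/17 = 882 + (1/17)*(-176) = 882 - 176/17 = 14818/17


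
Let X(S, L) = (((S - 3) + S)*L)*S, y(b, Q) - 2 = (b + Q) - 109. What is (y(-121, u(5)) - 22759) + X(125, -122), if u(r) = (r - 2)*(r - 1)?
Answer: -3789725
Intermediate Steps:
u(r) = (-1 + r)*(-2 + r) (u(r) = (-2 + r)*(-1 + r) = (-1 + r)*(-2 + r))
y(b, Q) = -107 + Q + b (y(b, Q) = 2 + ((b + Q) - 109) = 2 + ((Q + b) - 109) = 2 + (-109 + Q + b) = -107 + Q + b)
X(S, L) = L*S*(-3 + 2*S) (X(S, L) = (((-3 + S) + S)*L)*S = ((-3 + 2*S)*L)*S = (L*(-3 + 2*S))*S = L*S*(-3 + 2*S))
(y(-121, u(5)) - 22759) + X(125, -122) = ((-107 + (2 + 5**2 - 3*5) - 121) - 22759) - 122*125*(-3 + 2*125) = ((-107 + (2 + 25 - 15) - 121) - 22759) - 122*125*(-3 + 250) = ((-107 + 12 - 121) - 22759) - 122*125*247 = (-216 - 22759) - 3766750 = -22975 - 3766750 = -3789725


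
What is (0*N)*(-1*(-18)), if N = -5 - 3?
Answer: 0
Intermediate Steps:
N = -8
(0*N)*(-1*(-18)) = (0*(-8))*(-1*(-18)) = 0*18 = 0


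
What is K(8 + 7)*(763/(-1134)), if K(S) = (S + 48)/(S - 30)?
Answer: 763/270 ≈ 2.8259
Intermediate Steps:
K(S) = (48 + S)/(-30 + S)
K(8 + 7)*(763/(-1134)) = ((48 + (8 + 7))/(-30 + (8 + 7)))*(763/(-1134)) = ((48 + 15)/(-30 + 15))*(763*(-1/1134)) = (63/(-15))*(-109/162) = -1/15*63*(-109/162) = -21/5*(-109/162) = 763/270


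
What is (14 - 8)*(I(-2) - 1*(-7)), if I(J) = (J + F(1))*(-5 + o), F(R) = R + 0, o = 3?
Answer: 54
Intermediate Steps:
F(R) = R
I(J) = -2 - 2*J (I(J) = (J + 1)*(-5 + 3) = (1 + J)*(-2) = -2 - 2*J)
(14 - 8)*(I(-2) - 1*(-7)) = (14 - 8)*((-2 - 2*(-2)) - 1*(-7)) = 6*((-2 + 4) + 7) = 6*(2 + 7) = 6*9 = 54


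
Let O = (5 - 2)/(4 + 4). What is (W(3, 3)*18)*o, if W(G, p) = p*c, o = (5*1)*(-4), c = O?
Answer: -405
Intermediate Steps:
O = 3/8 ≈ 0.37500
c = 3/8 ≈ 0.37500
o = -20 (o = 5*(-4) = -20)
W(G, p) = 3*p/8 (W(G, p) = p*(3/8) = 3*p/8)
(W(3, 3)*18)*o = (((3/8)*3)*18)*(-20) = ((9/8)*18)*(-20) = (81/4)*(-20) = -405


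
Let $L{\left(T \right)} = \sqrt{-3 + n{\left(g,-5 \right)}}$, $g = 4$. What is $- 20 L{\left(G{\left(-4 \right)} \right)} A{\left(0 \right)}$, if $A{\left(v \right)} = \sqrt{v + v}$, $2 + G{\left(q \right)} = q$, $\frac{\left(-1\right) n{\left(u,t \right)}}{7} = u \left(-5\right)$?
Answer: $0$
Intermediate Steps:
$n{\left(u,t \right)} = 35 u$ ($n{\left(u,t \right)} = - 7 u \left(-5\right) = - 7 \left(- 5 u\right) = 35 u$)
$G{\left(q \right)} = -2 + q$
$A{\left(v \right)} = \sqrt{2} \sqrt{v}$ ($A{\left(v \right)} = \sqrt{2 v} = \sqrt{2} \sqrt{v}$)
$L{\left(T \right)} = \sqrt{137}$ ($L{\left(T \right)} = \sqrt{-3 + 35 \cdot 4} = \sqrt{-3 + 140} = \sqrt{137}$)
$- 20 L{\left(G{\left(-4 \right)} \right)} A{\left(0 \right)} = - 20 \sqrt{137} \sqrt{2} \sqrt{0} = - 20 \sqrt{137} \sqrt{2} \cdot 0 = - 20 \sqrt{137} \cdot 0 = 0$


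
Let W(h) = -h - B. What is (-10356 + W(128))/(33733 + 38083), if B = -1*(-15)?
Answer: -10499/71816 ≈ -0.14619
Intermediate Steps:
B = 15
W(h) = -15 - h (W(h) = -h - 1*15 = -h - 15 = -15 - h)
(-10356 + W(128))/(33733 + 38083) = (-10356 + (-15 - 1*128))/(33733 + 38083) = (-10356 + (-15 - 128))/71816 = (-10356 - 143)*(1/71816) = -10499*1/71816 = -10499/71816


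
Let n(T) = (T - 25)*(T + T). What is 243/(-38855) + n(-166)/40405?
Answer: 490810969/313987255 ≈ 1.5632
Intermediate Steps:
n(T) = 2*T*(-25 + T) (n(T) = (-25 + T)*(2*T) = 2*T*(-25 + T))
243/(-38855) + n(-166)/40405 = 243/(-38855) + (2*(-166)*(-25 - 166))/40405 = 243*(-1/38855) + (2*(-166)*(-191))*(1/40405) = -243/38855 + 63412*(1/40405) = -243/38855 + 63412/40405 = 490810969/313987255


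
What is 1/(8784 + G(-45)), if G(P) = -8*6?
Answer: 1/8736 ≈ 0.00011447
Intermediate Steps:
G(P) = -48
1/(8784 + G(-45)) = 1/(8784 - 48) = 1/8736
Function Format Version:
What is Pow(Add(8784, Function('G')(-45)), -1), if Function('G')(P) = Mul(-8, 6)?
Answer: Rational(1, 8736) ≈ 0.00011447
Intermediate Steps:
Function('G')(P) = -48
Pow(Add(8784, Function('G')(-45)), -1) = Pow(Add(8784, -48), -1) = Pow(8736, -1) = Rational(1, 8736)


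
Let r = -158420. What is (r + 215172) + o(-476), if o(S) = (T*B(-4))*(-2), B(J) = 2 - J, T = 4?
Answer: 56704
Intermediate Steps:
o(S) = -48 (o(S) = (4*(2 - 1*(-4)))*(-2) = (4*(2 + 4))*(-2) = (4*6)*(-2) = 24*(-2) = -48)
(r + 215172) + o(-476) = (-158420 + 215172) - 48 = 56752 - 48 = 56704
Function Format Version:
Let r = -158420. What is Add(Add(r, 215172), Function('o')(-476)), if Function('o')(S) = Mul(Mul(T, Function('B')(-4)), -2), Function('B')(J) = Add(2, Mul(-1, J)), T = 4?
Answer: 56704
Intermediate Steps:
Function('o')(S) = -48 (Function('o')(S) = Mul(Mul(4, Add(2, Mul(-1, -4))), -2) = Mul(Mul(4, Add(2, 4)), -2) = Mul(Mul(4, 6), -2) = Mul(24, -2) = -48)
Add(Add(r, 215172), Function('o')(-476)) = Add(Add(-158420, 215172), -48) = Add(56752, -48) = 56704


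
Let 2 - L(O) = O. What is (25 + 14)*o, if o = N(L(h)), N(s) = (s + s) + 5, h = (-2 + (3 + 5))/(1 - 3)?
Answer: 585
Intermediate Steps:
h = -3 (h = (-2 + 8)/(-2) = 6*(-½) = -3)
L(O) = 2 - O
N(s) = 5 + 2*s (N(s) = 2*s + 5 = 5 + 2*s)
o = 15 (o = 5 + 2*(2 - 1*(-3)) = 5 + 2*(2 + 3) = 5 + 2*5 = 5 + 10 = 15)
(25 + 14)*o = (25 + 14)*15 = 39*15 = 585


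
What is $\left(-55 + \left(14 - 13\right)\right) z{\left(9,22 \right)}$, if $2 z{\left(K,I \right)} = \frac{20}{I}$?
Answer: $- \frac{270}{11} \approx -24.545$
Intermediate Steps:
$z{\left(K,I \right)} = \frac{10}{I}$ ($z{\left(K,I \right)} = \frac{20 \frac{1}{I}}{2} = \frac{10}{I}$)
$\left(-55 + \left(14 - 13\right)\right) z{\left(9,22 \right)} = \left(-55 + \left(14 - 13\right)\right) \frac{10}{22} = \left(-55 + 1\right) 10 \cdot \frac{1}{22} = \left(-54\right) \frac{5}{11} = - \frac{270}{11}$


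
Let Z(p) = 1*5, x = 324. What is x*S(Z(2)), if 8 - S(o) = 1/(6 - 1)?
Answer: 12636/5 ≈ 2527.2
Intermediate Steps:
Z(p) = 5
S(o) = 39/5 (S(o) = 8 - 1/(6 - 1) = 8 - 1/5 = 8 - 1*⅕ = 8 - ⅕ = 39/5)
x*S(Z(2)) = 324*(39/5) = 12636/5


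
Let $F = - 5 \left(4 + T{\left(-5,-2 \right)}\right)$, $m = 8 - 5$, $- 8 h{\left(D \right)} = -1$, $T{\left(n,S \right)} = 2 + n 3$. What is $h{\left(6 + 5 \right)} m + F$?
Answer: $\frac{363}{8} \approx 45.375$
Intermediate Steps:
$T{\left(n,S \right)} = 2 + 3 n$
$h{\left(D \right)} = \frac{1}{8}$ ($h{\left(D \right)} = \left(- \frac{1}{8}\right) \left(-1\right) = \frac{1}{8}$)
$m = 3$ ($m = 8 - 5 = 3$)
$F = 45$ ($F = - 5 \left(4 + \left(2 + 3 \left(-5\right)\right)\right) = - 5 \left(4 + \left(2 - 15\right)\right) = - 5 \left(4 - 13\right) = \left(-5\right) \left(-9\right) = 45$)
$h{\left(6 + 5 \right)} m + F = \frac{1}{8} \cdot 3 + 45 = \frac{3}{8} + 45 = \frac{363}{8}$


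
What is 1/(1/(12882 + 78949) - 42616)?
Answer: -91831/3913469895 ≈ -2.3465e-5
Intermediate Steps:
1/(1/(12882 + 78949) - 42616) = 1/(1/91831 - 42616) = 1/(-3913469895/91831) = -91831/3913469895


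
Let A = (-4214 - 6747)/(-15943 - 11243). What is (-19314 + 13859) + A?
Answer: -148288669/27186 ≈ -5454.6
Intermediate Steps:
A = 10961/27186 (A = -10961/(-27186) = -10961*(-1/27186) = 10961/27186 ≈ 0.40319)
(-19314 + 13859) + A = (-19314 + 13859) + 10961/27186 = -5455 + 10961/27186 = -148288669/27186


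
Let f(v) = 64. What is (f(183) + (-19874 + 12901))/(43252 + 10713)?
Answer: -6909/53965 ≈ -0.12803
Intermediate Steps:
(f(183) + (-19874 + 12901))/(43252 + 10713) = (64 + (-19874 + 12901))/(43252 + 10713) = (64 - 6973)/53965 = -6909*1/53965 = -6909/53965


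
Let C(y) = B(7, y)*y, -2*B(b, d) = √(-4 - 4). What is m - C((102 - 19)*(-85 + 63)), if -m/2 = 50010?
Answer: -100020 - 1826*I*√2 ≈ -1.0002e+5 - 2582.4*I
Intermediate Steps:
B(b, d) = -I*√2 (B(b, d) = -√(-4 - 4)/2 = -I*√2)
m = -100020 (m = -2*50010 = -100020)
C(y) = -I*y*√2 (C(y) = (-I*√2)*y = -I*y*√2)
m - C((102 - 19)*(-85 + 63)) = -100020 - (-1)*I*(102 - 19)*(-85 + 63)*√2 = -100020 - (-1)*I*83*(-22)*√2 = -100020 - (-1)*I*(-1826)*√2 = -100020 - 1826*I*√2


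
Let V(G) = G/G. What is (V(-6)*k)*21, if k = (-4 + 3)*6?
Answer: -126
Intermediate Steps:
V(G) = 1
k = -6 (k = -1*6 = -6)
(V(-6)*k)*21 = (1*(-6))*21 = -6*21 = -126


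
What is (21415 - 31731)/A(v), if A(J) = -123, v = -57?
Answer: 10316/123 ≈ 83.870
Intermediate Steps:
(21415 - 31731)/A(v) = (21415 - 31731)/(-123) = -10316*(-1/123) = 10316/123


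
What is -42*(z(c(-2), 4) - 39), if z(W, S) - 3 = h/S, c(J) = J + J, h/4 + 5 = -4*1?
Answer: 1890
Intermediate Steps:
h = -36 (h = -20 + 4*(-4*1) = -20 + 4*(-4) = -20 - 16 = -36)
c(J) = 2*J
z(W, S) = 3 - 36/S
-42*(z(c(-2), 4) - 39) = -42*((3 - 36/4) - 39) = -42*((3 - 36*¼) - 39) = -42*((3 - 9) - 39) = -42*(-6 - 39) = -42*(-45) = 1890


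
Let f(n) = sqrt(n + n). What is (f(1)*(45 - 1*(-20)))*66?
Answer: 4290*sqrt(2) ≈ 6067.0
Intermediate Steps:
f(n) = sqrt(2)*sqrt(n) (f(n) = sqrt(2*n) = sqrt(2)*sqrt(n))
(f(1)*(45 - 1*(-20)))*66 = ((sqrt(2)*sqrt(1))*(45 - 1*(-20)))*66 = ((sqrt(2)*1)*(45 + 20))*66 = (sqrt(2)*65)*66 = (65*sqrt(2))*66 = 4290*sqrt(2)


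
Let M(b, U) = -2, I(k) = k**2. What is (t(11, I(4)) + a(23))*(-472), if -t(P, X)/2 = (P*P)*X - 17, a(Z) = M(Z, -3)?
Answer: 1812480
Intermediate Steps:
a(Z) = -2
t(P, X) = 34 - 2*X*P**2 (t(P, X) = -2*((P*P)*X - 17) = -2*(P**2*X - 17) = -2*(X*P**2 - 17) = -2*(-17 + X*P**2) = 34 - 2*X*P**2)
(t(11, I(4)) + a(23))*(-472) = ((34 - 2*4**2*11**2) - 2)*(-472) = ((34 - 2*16*121) - 2)*(-472) = ((34 - 3872) - 2)*(-472) = (-3838 - 2)*(-472) = -3840*(-472) = 1812480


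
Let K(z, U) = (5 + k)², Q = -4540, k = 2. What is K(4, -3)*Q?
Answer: -222460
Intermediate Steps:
K(z, U) = 49 (K(z, U) = (5 + 2)² = 7² = 49)
K(4, -3)*Q = 49*(-4540) = -222460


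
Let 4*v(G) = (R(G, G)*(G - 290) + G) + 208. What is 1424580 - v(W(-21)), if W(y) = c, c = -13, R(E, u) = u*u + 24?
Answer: 1439151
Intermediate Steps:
R(E, u) = 24 + u² (R(E, u) = u² + 24 = 24 + u²)
W(y) = -13
v(G) = 52 + G/4 + (-290 + G)*(24 + G²)/4 (v(G) = (((24 + G²)*(G - 290) + G) + 208)/4 = (((24 + G²)*(-290 + G) + G) + 208)/4 = (((-290 + G)*(24 + G²) + G) + 208)/4 = ((G + (-290 + G)*(24 + G²)) + 208)/4 = (208 + G + (-290 + G)*(24 + G²))/4 = 52 + G/4 + (-290 + G)*(24 + G²)/4)
1424580 - v(W(-21)) = 1424580 - (-1688 - 145/2*(-13)² + (¼)*(-13)³ + (25/4)*(-13)) = 1424580 - (-1688 - 145/2*169 + (¼)*(-2197) - 325/4) = 1424580 - (-1688 - 24505/2 - 2197/4 - 325/4) = 1424580 - 1*(-14571) = 1424580 + 14571 = 1439151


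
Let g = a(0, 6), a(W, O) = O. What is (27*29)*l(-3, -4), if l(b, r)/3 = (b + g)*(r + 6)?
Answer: 14094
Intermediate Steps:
g = 6
l(b, r) = 3*(6 + b)*(6 + r) (l(b, r) = 3*((b + 6)*(r + 6)) = 3*((6 + b)*(6 + r)) = 3*(6 + b)*(6 + r))
(27*29)*l(-3, -4) = (27*29)*(108 + 18*(-3) + 18*(-4) + 3*(-3)*(-4)) = 783*(108 - 54 - 72 + 36) = 783*18 = 14094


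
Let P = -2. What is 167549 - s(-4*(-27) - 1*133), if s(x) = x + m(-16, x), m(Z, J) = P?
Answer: 167576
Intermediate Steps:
m(Z, J) = -2
s(x) = -2 + x (s(x) = x - 2 = -2 + x)
167549 - s(-4*(-27) - 1*133) = 167549 - (-2 + (-4*(-27) - 1*133)) = 167549 - (-2 + (108 - 133)) = 167549 - (-2 - 25) = 167549 - 1*(-27) = 167549 + 27 = 167576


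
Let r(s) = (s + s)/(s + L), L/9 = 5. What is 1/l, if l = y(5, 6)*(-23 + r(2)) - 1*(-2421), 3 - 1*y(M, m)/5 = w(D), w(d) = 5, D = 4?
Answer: 47/124557 ≈ 0.00037734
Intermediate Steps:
L = 45 (L = 9*5 = 45)
y(M, m) = -10 (y(M, m) = 15 - 5*5 = 15 - 25 = -10)
r(s) = 2*s/(45 + s) (r(s) = (s + s)/(s + 45) = (2*s)/(45 + s) = 2*s/(45 + s))
l = 124557/47 (l = -10*(-23 + 2*2/(45 + 2)) - 1*(-2421) = -10*(-23 + 2*2/47) + 2421 = -10*(-23 + 2*2*(1/47)) + 2421 = -10*(-23 + 4/47) + 2421 = -10*(-1077/47) + 2421 = 10770/47 + 2421 = 124557/47 ≈ 2650.1)
1/l = 1/(124557/47) = 47/124557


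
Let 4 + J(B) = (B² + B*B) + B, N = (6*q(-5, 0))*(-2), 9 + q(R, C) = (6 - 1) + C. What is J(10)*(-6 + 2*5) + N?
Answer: 872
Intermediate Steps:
q(R, C) = -4 + C (q(R, C) = -9 + ((6 - 1) + C) = -9 + (5 + C) = -4 + C)
N = 48 (N = (6*(-4 + 0))*(-2) = (6*(-4))*(-2) = -24*(-2) = 48)
J(B) = -4 + B + 2*B² (J(B) = -4 + ((B² + B*B) + B) = -4 + ((B² + B²) + B) = -4 + (2*B² + B) = -4 + (B + 2*B²) = -4 + B + 2*B²)
J(10)*(-6 + 2*5) + N = (-4 + 10 + 2*10²)*(-6 + 2*5) + 48 = (-4 + 10 + 2*100)*(-6 + 10) + 48 = (-4 + 10 + 200)*4 + 48 = 206*4 + 48 = 824 + 48 = 872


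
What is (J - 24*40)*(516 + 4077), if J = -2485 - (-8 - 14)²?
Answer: -18045897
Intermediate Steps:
J = -2969 (J = -2485 - 1*(-22)² = -2485 - 1*484 = -2485 - 484 = -2969)
(J - 24*40)*(516 + 4077) = (-2969 - 24*40)*(516 + 4077) = (-2969 - 960)*4593 = -3929*4593 = -18045897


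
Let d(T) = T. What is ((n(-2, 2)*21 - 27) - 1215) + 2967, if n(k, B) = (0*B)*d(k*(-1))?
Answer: 1725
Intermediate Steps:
n(k, B) = 0 (n(k, B) = (0*B)*(k*(-1)) = 0*(-k) = 0)
((n(-2, 2)*21 - 27) - 1215) + 2967 = ((0*21 - 27) - 1215) + 2967 = ((0 - 27) - 1215) + 2967 = (-27 - 1215) + 2967 = -1242 + 2967 = 1725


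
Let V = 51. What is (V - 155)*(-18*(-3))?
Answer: -5616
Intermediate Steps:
(V - 155)*(-18*(-3)) = (51 - 155)*(-18*(-3)) = -104*54 = -5616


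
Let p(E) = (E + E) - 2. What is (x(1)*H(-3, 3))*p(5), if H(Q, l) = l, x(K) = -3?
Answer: -72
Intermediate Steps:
p(E) = -2 + 2*E (p(E) = 2*E - 2 = -2 + 2*E)
(x(1)*H(-3, 3))*p(5) = (-3*3)*(-2 + 2*5) = -9*(-2 + 10) = -9*8 = -72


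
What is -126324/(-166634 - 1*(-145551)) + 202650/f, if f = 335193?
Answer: 535809086/81228437 ≈ 6.5963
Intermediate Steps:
-126324/(-166634 - 1*(-145551)) + 202650/f = -126324/(-166634 - 1*(-145551)) + 202650/335193 = -126324/(-166634 + 145551) + 202650*(1/335193) = -126324/(-21083) + 67550/111731 = -126324*(-1/21083) + 67550/111731 = 4356/727 + 67550/111731 = 535809086/81228437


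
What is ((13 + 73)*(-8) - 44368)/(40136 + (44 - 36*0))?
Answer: -11264/10045 ≈ -1.1214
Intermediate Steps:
((13 + 73)*(-8) - 44368)/(40136 + (44 - 36*0)) = (86*(-8) - 44368)/(40136 + (44 + 0)) = (-688 - 44368)/(40136 + 44) = -45056/40180 = -45056*1/40180 = -11264/10045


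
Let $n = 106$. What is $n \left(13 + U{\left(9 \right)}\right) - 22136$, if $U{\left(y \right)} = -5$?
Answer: $-21288$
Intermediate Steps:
$n \left(13 + U{\left(9 \right)}\right) - 22136 = 106 \left(13 - 5\right) - 22136 = 106 \cdot 8 - 22136 = 848 - 22136 = -21288$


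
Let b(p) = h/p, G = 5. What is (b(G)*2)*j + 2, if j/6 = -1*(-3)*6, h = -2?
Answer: -422/5 ≈ -84.400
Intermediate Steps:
b(p) = -2/p
j = 108 (j = 6*(-1*(-3)*6) = 6*(3*6) = 6*18 = 108)
(b(G)*2)*j + 2 = (-2/5*2)*108 + 2 = (-2*1/5*2)*108 + 2 = -2/5*2*108 + 2 = -4/5*108 + 2 = -432/5 + 2 = -422/5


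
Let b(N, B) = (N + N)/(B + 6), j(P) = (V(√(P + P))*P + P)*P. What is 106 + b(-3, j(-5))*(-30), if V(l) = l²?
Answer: 7678/73 ≈ 105.18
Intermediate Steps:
j(P) = P*(P + 2*P²) (j(P) = ((√(P + P))²*P + P)*P = ((√(2*P))²*P + P)*P = ((√2*√P)²*P + P)*P = ((2*P)*P + P)*P = (2*P² + P)*P = (P + 2*P²)*P = P*(P + 2*P²))
b(N, B) = 2*N/(6 + B) (b(N, B) = (2*N)/(6 + B) = 2*N/(6 + B))
106 + b(-3, j(-5))*(-30) = 106 + (2*(-3)/(6 + (-5)²*(1 + 2*(-5))))*(-30) = 106 + (2*(-3)/(6 + 25*(1 - 10)))*(-30) = 106 + (2*(-3)/(6 + 25*(-9)))*(-30) = 106 + (2*(-3)/(6 - 225))*(-30) = 106 + (2*(-3)/(-219))*(-30) = 106 + (2*(-3)*(-1/219))*(-30) = 106 + (2/73)*(-30) = 106 - 60/73 = 7678/73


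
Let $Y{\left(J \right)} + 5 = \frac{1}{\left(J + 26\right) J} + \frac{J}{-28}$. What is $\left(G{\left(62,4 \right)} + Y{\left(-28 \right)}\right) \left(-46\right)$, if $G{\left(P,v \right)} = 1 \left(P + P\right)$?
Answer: $- \frac{154583}{28} \approx -5520.8$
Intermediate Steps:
$G{\left(P,v \right)} = 2 P$ ($G{\left(P,v \right)} = 1 \cdot 2 P = 2 P$)
$Y{\left(J \right)} = -5 - \frac{J}{28} + \frac{1}{J \left(26 + J\right)}$ ($Y{\left(J \right)} = -5 + \left(\frac{1}{\left(J + 26\right) J} + \frac{J}{-28}\right) = -5 + \left(\frac{1}{\left(26 + J\right) J} + J \left(- \frac{1}{28}\right)\right) = -5 - \left(\frac{J}{28} - \frac{1}{J \left(26 + J\right)}\right) = -5 - \frac{J}{28} + \frac{1}{J \left(26 + J\right)}$)
$\left(G{\left(62,4 \right)} + Y{\left(-28 \right)}\right) \left(-46\right) = \left(2 \cdot 62 + \frac{28 - \left(-28\right)^{3} - -101920 - 166 \left(-28\right)^{2}}{28 \left(-28\right) \left(26 - 28\right)}\right) \left(-46\right) = \left(124 + \frac{1}{28} \left(- \frac{1}{28}\right) \frac{1}{-2} \left(28 - -21952 + 101920 - 130144\right)\right) \left(-46\right) = \left(124 + \frac{1}{28} \left(- \frac{1}{28}\right) \left(- \frac{1}{2}\right) \left(28 + 21952 + 101920 - 130144\right)\right) \left(-46\right) = \left(124 + \frac{1}{28} \left(- \frac{1}{28}\right) \left(- \frac{1}{2}\right) \left(-6244\right)\right) \left(-46\right) = \left(124 - \frac{223}{56}\right) \left(-46\right) = \frac{6721}{56} \left(-46\right) = - \frac{154583}{28}$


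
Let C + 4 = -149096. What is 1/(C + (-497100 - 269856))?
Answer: -1/916056 ≈ -1.0916e-6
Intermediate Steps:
C = -149100 (C = -4 - 149096 = -149100)
1/(C + (-497100 - 269856)) = 1/(-149100 + (-497100 - 269856)) = 1/(-149100 - 766956) = 1/(-916056) = -1/916056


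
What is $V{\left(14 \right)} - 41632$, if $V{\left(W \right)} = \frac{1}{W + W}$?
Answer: $- \frac{1165695}{28} \approx -41632.0$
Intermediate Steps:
$V{\left(W \right)} = \frac{1}{2 W}$
$V{\left(14 \right)} - 41632 = \frac{1}{2 \cdot 14} - 41632 = \frac{1}{2} \cdot \frac{1}{14} - 41632 = \frac{1}{28} - 41632 = - \frac{1165695}{28}$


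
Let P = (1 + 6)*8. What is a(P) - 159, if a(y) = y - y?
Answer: -159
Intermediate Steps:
P = 56 (P = 7*8 = 56)
a(y) = 0
a(P) - 159 = 0 - 159 = -159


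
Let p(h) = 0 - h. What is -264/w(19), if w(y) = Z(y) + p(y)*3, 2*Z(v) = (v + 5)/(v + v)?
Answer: 1672/359 ≈ 4.6574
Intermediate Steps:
p(h) = -h
Z(v) = (5 + v)/(4*v) (Z(v) = ((v + 5)/(v + v))/2 = ((5 + v)/((2*v)))/2 = ((5 + v)*(1/(2*v)))/2 = ((5 + v)/(2*v))/2 = (5 + v)/(4*v))
w(y) = -3*y + (5 + y)/(4*y) (w(y) = (5 + y)/(4*y) - y*3 = (5 + y)/(4*y) - 3*y = -3*y + (5 + y)/(4*y))
-264/w(19) = -264*76/(5 + 19 - 12*19**2) = -264*76/(5 + 19 - 12*361) = -264*76/(5 + 19 - 4332) = -264/((1/4)*(1/19)*(-4308)) = -264/(-1077/19) = -264*(-19/1077) = 1672/359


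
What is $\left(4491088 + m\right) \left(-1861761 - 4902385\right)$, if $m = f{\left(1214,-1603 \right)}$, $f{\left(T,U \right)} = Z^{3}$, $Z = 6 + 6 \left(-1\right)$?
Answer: $-30378374930848$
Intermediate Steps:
$Z = 0$ ($Z = 6 - 6 = 0$)
$f{\left(T,U \right)} = 0$ ($f{\left(T,U \right)} = 0^{3} = 0$)
$m = 0$
$\left(4491088 + m\right) \left(-1861761 - 4902385\right) = \left(4491088 + 0\right) \left(-1861761 - 4902385\right) = 4491088 \left(-6764146\right) = -30378374930848$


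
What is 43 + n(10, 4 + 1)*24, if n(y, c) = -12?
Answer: -245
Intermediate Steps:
43 + n(10, 4 + 1)*24 = 43 - 12*24 = 43 - 288 = -245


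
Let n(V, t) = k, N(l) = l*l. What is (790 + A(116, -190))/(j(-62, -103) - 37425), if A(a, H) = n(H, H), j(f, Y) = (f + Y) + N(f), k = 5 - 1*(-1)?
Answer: -398/16873 ≈ -0.023588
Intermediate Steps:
N(l) = l**2
k = 6 (k = 5 + 1 = 6)
j(f, Y) = Y + f + f**2 (j(f, Y) = (f + Y) + f**2 = (Y + f) + f**2 = Y + f + f**2)
n(V, t) = 6
A(a, H) = 6
(790 + A(116, -190))/(j(-62, -103) - 37425) = (790 + 6)/((-103 - 62 + (-62)**2) - 37425) = 796/((-103 - 62 + 3844) - 37425) = 796/(3679 - 37425) = 796/(-33746) = 796*(-1/33746) = -398/16873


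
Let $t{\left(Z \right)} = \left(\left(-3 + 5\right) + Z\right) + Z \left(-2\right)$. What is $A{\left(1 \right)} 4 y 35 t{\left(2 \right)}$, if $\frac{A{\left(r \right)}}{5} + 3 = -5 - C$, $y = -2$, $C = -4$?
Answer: $0$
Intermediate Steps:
$t{\left(Z \right)} = 2 - Z$ ($t{\left(Z \right)} = \left(2 + Z\right) - 2 Z = 2 - Z$)
$A{\left(r \right)} = -20$ ($A{\left(r \right)} = -15 + 5 \left(-5 - -4\right) = -15 + 5 \left(-5 + 4\right) = -15 + 5 \left(-1\right) = -15 - 5 = -20$)
$A{\left(1 \right)} 4 y 35 t{\left(2 \right)} = \left(-20\right) 4 \left(-2\right) 35 \left(2 - 2\right) = \left(-80\right) \left(-2\right) 35 \left(2 - 2\right) = 160 \cdot 35 \cdot 0 = 5600 \cdot 0 = 0$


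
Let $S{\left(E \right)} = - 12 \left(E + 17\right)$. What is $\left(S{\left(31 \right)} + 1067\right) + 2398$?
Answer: $2889$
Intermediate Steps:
$S{\left(E \right)} = -204 - 12 E$ ($S{\left(E \right)} = - 12 \left(17 + E\right) = -204 - 12 E$)
$\left(S{\left(31 \right)} + 1067\right) + 2398 = \left(\left(-204 - 372\right) + 1067\right) + 2398 = \left(-576 + 1067\right) + 2398 = 491 + 2398 = 2889$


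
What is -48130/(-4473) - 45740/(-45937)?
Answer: 34021730/2894031 ≈ 11.756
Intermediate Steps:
-48130/(-4473) - 45740/(-45937) = -48130*(-1/4473) - 45740*(-1/45937) = 48130/4473 + 45740/45937 = 34021730/2894031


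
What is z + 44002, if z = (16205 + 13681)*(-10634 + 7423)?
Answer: -95919944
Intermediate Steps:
z = -95963946 (z = 29886*(-3211) = -95963946)
z + 44002 = -95963946 + 44002 = -95919944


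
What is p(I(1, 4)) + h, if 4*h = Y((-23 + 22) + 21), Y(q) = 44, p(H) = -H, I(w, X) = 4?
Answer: 7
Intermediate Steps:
h = 11 (h = (1/4)*44 = 11)
p(I(1, 4)) + h = -1*4 + 11 = -4 + 11 = 7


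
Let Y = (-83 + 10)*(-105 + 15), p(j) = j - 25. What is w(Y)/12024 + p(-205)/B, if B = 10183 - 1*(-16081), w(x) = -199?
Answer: -999007/39474792 ≈ -0.025307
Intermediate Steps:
p(j) = -25 + j
Y = 6570 (Y = -73*(-90) = 6570)
B = 26264 (B = 10183 + 16081 = 26264)
w(Y)/12024 + p(-205)/B = -199/12024 + (-25 - 205)/26264 = -199*1/12024 - 230*1/26264 = -199/12024 - 115/13132 = -999007/39474792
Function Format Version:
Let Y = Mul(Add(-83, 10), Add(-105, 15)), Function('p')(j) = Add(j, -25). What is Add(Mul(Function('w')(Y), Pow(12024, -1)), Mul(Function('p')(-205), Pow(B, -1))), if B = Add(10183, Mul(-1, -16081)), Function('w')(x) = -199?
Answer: Rational(-999007, 39474792) ≈ -0.025307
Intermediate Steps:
Function('p')(j) = Add(-25, j)
Y = 6570 (Y = Mul(-73, -90) = 6570)
B = 26264 (B = Add(10183, 16081) = 26264)
Add(Mul(Function('w')(Y), Pow(12024, -1)), Mul(Function('p')(-205), Pow(B, -1))) = Add(Mul(-199, Pow(12024, -1)), Mul(Add(-25, -205), Pow(26264, -1))) = Add(Mul(-199, Rational(1, 12024)), Mul(-230, Rational(1, 26264))) = Add(Rational(-199, 12024), Rational(-115, 13132)) = Rational(-999007, 39474792)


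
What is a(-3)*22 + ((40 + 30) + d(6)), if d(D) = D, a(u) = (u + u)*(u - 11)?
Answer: 1924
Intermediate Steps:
a(u) = 2*u*(-11 + u) (a(u) = (2*u)*(-11 + u) = 2*u*(-11 + u))
a(-3)*22 + ((40 + 30) + d(6)) = (2*(-3)*(-11 - 3))*22 + ((40 + 30) + 6) = (2*(-3)*(-14))*22 + (70 + 6) = 84*22 + 76 = 1848 + 76 = 1924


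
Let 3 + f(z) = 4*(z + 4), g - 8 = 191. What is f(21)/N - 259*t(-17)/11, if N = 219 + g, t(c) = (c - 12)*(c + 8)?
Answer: -233515/38 ≈ -6145.1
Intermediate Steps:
g = 199 (g = 8 + 191 = 199)
f(z) = 13 + 4*z (f(z) = -3 + 4*(z + 4) = -3 + 4*(4 + z) = -3 + (16 + 4*z) = 13 + 4*z)
t(c) = (-12 + c)*(8 + c)
N = 418 (N = 219 + 199 = 418)
f(21)/N - 259*t(-17)/11 = (13 + 4*21)/418 - 259/(11/(-96 + (-17)**2 - 4*(-17))) = (13 + 84)*(1/418) - 259/(11/(-96 + 289 + 68)) = 97*(1/418) - 259/(11/261) = 97/418 - 259/(11*(1/261)) = 97/418 - 259/11/261 = 97/418 - 259*261/11 = 97/418 - 67599/11 = -233515/38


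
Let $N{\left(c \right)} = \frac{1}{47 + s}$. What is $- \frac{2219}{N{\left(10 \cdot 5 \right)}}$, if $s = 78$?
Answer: $-277375$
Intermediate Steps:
$N{\left(c \right)} = \frac{1}{125}$ ($N{\left(c \right)} = \frac{1}{47 + 78} = \frac{1}{125}$)
$- \frac{2219}{N{\left(10 \cdot 5 \right)}} = - 2219 \frac{1}{\frac{1}{125}} = \left(-2219\right) 125 = -277375$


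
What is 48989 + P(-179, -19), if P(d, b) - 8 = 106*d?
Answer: 30023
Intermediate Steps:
P(d, b) = 8 + 106*d
48989 + P(-179, -19) = 48989 + (8 + 106*(-179)) = 48989 + (8 - 18974) = 48989 - 18966 = 30023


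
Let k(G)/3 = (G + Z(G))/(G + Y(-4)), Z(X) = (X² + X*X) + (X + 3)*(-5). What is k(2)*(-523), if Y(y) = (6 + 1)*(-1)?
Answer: -4707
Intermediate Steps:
Z(X) = -15 - 5*X + 2*X² (Z(X) = (X² + X²) + (3 + X)*(-5) = 2*X² + (-15 - 5*X) = -15 - 5*X + 2*X²)
Y(y) = -7 (Y(y) = 7*(-1) = -7)
k(G) = 3*(-15 - 4*G + 2*G²)/(-7 + G) (k(G) = 3*((G + (-15 - 5*G + 2*G²))/(G - 7)) = 3*((-15 - 4*G + 2*G²)/(-7 + G)) = 3*(-15 - 4*G + 2*G²)/(-7 + G))
k(2)*(-523) = (3*(-15 - 4*2 + 2*2²)/(-7 + 2))*(-523) = (3*(-15 - 8 + 2*4)/(-5))*(-523) = (3*(-⅕)*(-15 - 8 + 8))*(-523) = (3*(-⅕)*(-15))*(-523) = 9*(-523) = -4707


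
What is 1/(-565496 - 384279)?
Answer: -1/949775 ≈ -1.0529e-6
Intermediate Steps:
1/(-565496 - 384279) = 1/(-949775) = -1/949775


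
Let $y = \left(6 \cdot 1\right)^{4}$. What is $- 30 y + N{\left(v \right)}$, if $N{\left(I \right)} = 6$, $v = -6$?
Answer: $-38874$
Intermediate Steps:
$y = 1296$ ($y = 6^{4} = 1296$)
$- 30 y + N{\left(v \right)} = \left(-30\right) 1296 + 6 = -38880 + 6 = -38874$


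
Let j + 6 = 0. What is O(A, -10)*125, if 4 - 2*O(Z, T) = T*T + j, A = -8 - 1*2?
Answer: -5625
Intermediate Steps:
j = -6 (j = -6 + 0 = -6)
A = -10 (A = -8 - 2 = -10)
O(Z, T) = 5 - T**2/2 (O(Z, T) = 2 - (T*T - 6)/2 = 2 - (T**2 - 6)/2 = 2 - (-6 + T**2)/2 = 2 + (3 - T**2/2) = 5 - T**2/2)
O(A, -10)*125 = (5 - 1/2*(-10)**2)*125 = (5 - 1/2*100)*125 = (5 - 50)*125 = -45*125 = -5625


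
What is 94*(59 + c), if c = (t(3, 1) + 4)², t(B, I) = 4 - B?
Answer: 7896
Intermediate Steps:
c = 25 (c = ((4 - 1*3) + 4)² = ((4 - 3) + 4)² = (1 + 4)² = 5² = 25)
94*(59 + c) = 94*(59 + 25) = 94*84 = 7896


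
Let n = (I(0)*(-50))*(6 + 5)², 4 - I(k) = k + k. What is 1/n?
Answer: -1/24200 ≈ -4.1322e-5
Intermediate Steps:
I(k) = 4 - 2*k (I(k) = 4 - (k + k) = 4 - 2*k)
n = -24200 (n = ((4 - 2*0)*(-50))*(6 + 5)² = ((4 + 0)*(-50))*11² = (4*(-50))*121 = -200*121 = -24200)
1/n = 1/(-24200) = -1/24200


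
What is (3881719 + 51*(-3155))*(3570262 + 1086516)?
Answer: 17327004777292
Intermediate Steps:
(3881719 + 51*(-3155))*(3570262 + 1086516) = (3881719 - 160905)*4656778 = 3720814*4656778 = 17327004777292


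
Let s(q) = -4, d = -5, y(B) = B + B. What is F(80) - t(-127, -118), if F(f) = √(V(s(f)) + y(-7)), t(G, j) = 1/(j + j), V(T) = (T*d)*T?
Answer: 1/236 + I*√94 ≈ 0.0042373 + 9.6954*I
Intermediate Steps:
y(B) = 2*B
V(T) = -5*T² (V(T) = (T*(-5))*T = (-5*T)*T = -5*T²)
t(G, j) = 1/(2*j)
F(f) = I*√94 (F(f) = √(-5*(-4)² + 2*(-7)) = √(-5*16 - 14) = √(-80 - 14) = √(-94) = I*√94)
F(80) - t(-127, -118) = I*√94 - 1/(2*(-118)) = I*√94 - (-1)/(2*118) = I*√94 - 1*(-1/236) = I*√94 + 1/236 = 1/236 + I*√94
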